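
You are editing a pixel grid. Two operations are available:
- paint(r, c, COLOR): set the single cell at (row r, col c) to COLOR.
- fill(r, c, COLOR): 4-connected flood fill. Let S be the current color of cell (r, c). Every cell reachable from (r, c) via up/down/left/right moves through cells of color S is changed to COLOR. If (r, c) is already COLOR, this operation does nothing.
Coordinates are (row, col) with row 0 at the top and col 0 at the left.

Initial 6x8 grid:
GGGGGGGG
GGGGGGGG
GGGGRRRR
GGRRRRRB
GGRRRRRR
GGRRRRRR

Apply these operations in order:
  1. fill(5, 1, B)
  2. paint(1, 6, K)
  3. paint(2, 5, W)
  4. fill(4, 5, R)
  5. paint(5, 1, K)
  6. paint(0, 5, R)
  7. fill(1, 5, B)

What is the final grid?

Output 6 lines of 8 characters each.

Answer: BBBBBRBB
BBBBBBKB
BBBBRWRR
BBRRRRRB
BBRRRRRR
BKRRRRRR

Derivation:
After op 1 fill(5,1,B) [26 cells changed]:
BBBBBBBB
BBBBBBBB
BBBBRRRR
BBRRRRRB
BBRRRRRR
BBRRRRRR
After op 2 paint(1,6,K):
BBBBBBBB
BBBBBBKB
BBBBRRRR
BBRRRRRB
BBRRRRRR
BBRRRRRR
After op 3 paint(2,5,W):
BBBBBBBB
BBBBBBKB
BBBBRWRR
BBRRRRRB
BBRRRRRR
BBRRRRRR
After op 4 fill(4,5,R) [0 cells changed]:
BBBBBBBB
BBBBBBKB
BBBBRWRR
BBRRRRRB
BBRRRRRR
BBRRRRRR
After op 5 paint(5,1,K):
BBBBBBBB
BBBBBBKB
BBBBRWRR
BBRRRRRB
BBRRRRRR
BKRRRRRR
After op 6 paint(0,5,R):
BBBBBRBB
BBBBBBKB
BBBBRWRR
BBRRRRRB
BBRRRRRR
BKRRRRRR
After op 7 fill(1,5,B) [0 cells changed]:
BBBBBRBB
BBBBBBKB
BBBBRWRR
BBRRRRRB
BBRRRRRR
BKRRRRRR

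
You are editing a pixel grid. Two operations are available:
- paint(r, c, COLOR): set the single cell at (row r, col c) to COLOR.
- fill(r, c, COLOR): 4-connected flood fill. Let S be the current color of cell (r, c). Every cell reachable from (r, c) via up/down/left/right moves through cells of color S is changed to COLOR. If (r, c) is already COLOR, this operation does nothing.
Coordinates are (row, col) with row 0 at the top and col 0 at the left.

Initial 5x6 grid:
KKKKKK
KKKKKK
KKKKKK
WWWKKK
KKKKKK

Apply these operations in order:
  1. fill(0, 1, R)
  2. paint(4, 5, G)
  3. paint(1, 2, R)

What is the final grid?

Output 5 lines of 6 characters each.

After op 1 fill(0,1,R) [27 cells changed]:
RRRRRR
RRRRRR
RRRRRR
WWWRRR
RRRRRR
After op 2 paint(4,5,G):
RRRRRR
RRRRRR
RRRRRR
WWWRRR
RRRRRG
After op 3 paint(1,2,R):
RRRRRR
RRRRRR
RRRRRR
WWWRRR
RRRRRG

Answer: RRRRRR
RRRRRR
RRRRRR
WWWRRR
RRRRRG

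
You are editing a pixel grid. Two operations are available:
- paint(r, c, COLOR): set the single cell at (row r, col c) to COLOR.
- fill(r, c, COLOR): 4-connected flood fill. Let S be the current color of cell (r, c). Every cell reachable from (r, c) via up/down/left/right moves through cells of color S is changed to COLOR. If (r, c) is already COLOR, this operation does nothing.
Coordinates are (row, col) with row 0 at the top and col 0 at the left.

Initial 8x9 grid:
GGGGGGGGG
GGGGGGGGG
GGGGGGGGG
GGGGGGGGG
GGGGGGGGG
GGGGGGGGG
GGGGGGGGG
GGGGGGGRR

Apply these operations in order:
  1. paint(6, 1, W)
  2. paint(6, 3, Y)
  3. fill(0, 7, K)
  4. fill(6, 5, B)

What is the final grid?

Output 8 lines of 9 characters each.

Answer: BBBBBBBBB
BBBBBBBBB
BBBBBBBBB
BBBBBBBBB
BBBBBBBBB
BBBBBBBBB
BWBYBBBBB
BBBBBBBRR

Derivation:
After op 1 paint(6,1,W):
GGGGGGGGG
GGGGGGGGG
GGGGGGGGG
GGGGGGGGG
GGGGGGGGG
GGGGGGGGG
GWGGGGGGG
GGGGGGGRR
After op 2 paint(6,3,Y):
GGGGGGGGG
GGGGGGGGG
GGGGGGGGG
GGGGGGGGG
GGGGGGGGG
GGGGGGGGG
GWGYGGGGG
GGGGGGGRR
After op 3 fill(0,7,K) [68 cells changed]:
KKKKKKKKK
KKKKKKKKK
KKKKKKKKK
KKKKKKKKK
KKKKKKKKK
KKKKKKKKK
KWKYKKKKK
KKKKKKKRR
After op 4 fill(6,5,B) [68 cells changed]:
BBBBBBBBB
BBBBBBBBB
BBBBBBBBB
BBBBBBBBB
BBBBBBBBB
BBBBBBBBB
BWBYBBBBB
BBBBBBBRR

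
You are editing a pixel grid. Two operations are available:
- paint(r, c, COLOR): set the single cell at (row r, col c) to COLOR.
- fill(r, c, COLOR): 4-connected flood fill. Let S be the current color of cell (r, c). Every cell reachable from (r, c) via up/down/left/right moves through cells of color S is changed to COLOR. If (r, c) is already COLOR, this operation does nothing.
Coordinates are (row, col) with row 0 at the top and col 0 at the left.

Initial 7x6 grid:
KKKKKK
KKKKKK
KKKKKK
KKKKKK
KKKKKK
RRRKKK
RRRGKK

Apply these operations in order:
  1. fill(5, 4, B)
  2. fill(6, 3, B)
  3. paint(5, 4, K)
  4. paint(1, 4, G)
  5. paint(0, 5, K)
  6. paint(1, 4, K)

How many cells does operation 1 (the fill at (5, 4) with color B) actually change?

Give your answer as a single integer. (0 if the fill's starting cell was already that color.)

Answer: 35

Derivation:
After op 1 fill(5,4,B) [35 cells changed]:
BBBBBB
BBBBBB
BBBBBB
BBBBBB
BBBBBB
RRRBBB
RRRGBB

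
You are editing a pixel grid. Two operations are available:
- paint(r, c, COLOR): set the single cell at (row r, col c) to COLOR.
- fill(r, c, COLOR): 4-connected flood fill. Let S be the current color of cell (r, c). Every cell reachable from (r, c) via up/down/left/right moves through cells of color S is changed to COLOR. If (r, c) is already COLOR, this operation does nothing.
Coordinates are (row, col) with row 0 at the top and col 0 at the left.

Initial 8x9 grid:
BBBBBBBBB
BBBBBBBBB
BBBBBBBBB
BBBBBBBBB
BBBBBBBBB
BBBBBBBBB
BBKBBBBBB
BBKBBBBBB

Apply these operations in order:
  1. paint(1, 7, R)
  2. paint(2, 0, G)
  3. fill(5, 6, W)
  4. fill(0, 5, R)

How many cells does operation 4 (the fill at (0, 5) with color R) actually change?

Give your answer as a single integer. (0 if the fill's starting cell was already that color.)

After op 1 paint(1,7,R):
BBBBBBBBB
BBBBBBBRB
BBBBBBBBB
BBBBBBBBB
BBBBBBBBB
BBBBBBBBB
BBKBBBBBB
BBKBBBBBB
After op 2 paint(2,0,G):
BBBBBBBBB
BBBBBBBRB
GBBBBBBBB
BBBBBBBBB
BBBBBBBBB
BBBBBBBBB
BBKBBBBBB
BBKBBBBBB
After op 3 fill(5,6,W) [68 cells changed]:
WWWWWWWWW
WWWWWWWRW
GWWWWWWWW
WWWWWWWWW
WWWWWWWWW
WWWWWWWWW
WWKWWWWWW
WWKWWWWWW
After op 4 fill(0,5,R) [68 cells changed]:
RRRRRRRRR
RRRRRRRRR
GRRRRRRRR
RRRRRRRRR
RRRRRRRRR
RRRRRRRRR
RRKRRRRRR
RRKRRRRRR

Answer: 68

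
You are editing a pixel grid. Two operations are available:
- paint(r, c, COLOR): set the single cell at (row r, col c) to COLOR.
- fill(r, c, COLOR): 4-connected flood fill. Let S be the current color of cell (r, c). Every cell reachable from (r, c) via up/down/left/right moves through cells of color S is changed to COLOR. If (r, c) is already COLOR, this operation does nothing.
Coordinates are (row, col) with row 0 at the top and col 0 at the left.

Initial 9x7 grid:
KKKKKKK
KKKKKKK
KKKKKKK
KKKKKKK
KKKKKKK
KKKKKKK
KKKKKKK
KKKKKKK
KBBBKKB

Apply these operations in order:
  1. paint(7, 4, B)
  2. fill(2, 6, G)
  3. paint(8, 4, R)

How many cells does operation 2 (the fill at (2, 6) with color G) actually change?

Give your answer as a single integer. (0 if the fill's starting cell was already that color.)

After op 1 paint(7,4,B):
KKKKKKK
KKKKKKK
KKKKKKK
KKKKKKK
KKKKKKK
KKKKKKK
KKKKKKK
KKKKBKK
KBBBKKB
After op 2 fill(2,6,G) [58 cells changed]:
GGGGGGG
GGGGGGG
GGGGGGG
GGGGGGG
GGGGGGG
GGGGGGG
GGGGGGG
GGGGBGG
GBBBGGB

Answer: 58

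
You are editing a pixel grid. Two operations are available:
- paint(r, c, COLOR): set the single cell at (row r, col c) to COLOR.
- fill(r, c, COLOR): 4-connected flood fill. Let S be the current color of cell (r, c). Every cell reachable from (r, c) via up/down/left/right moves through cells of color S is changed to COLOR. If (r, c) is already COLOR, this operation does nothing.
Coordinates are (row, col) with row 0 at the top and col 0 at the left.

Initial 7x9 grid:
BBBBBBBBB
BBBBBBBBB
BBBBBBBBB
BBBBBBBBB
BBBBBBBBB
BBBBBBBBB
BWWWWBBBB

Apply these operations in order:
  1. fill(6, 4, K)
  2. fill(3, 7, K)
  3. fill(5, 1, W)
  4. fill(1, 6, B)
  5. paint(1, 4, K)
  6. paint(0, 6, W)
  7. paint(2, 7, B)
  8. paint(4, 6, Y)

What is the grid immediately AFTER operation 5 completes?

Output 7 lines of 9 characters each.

Answer: BBBBBBBBB
BBBBKBBBB
BBBBBBBBB
BBBBBBBBB
BBBBBBBBB
BBBBBBBBB
BBBBBBBBB

Derivation:
After op 1 fill(6,4,K) [4 cells changed]:
BBBBBBBBB
BBBBBBBBB
BBBBBBBBB
BBBBBBBBB
BBBBBBBBB
BBBBBBBBB
BKKKKBBBB
After op 2 fill(3,7,K) [59 cells changed]:
KKKKKKKKK
KKKKKKKKK
KKKKKKKKK
KKKKKKKKK
KKKKKKKKK
KKKKKKKKK
KKKKKKKKK
After op 3 fill(5,1,W) [63 cells changed]:
WWWWWWWWW
WWWWWWWWW
WWWWWWWWW
WWWWWWWWW
WWWWWWWWW
WWWWWWWWW
WWWWWWWWW
After op 4 fill(1,6,B) [63 cells changed]:
BBBBBBBBB
BBBBBBBBB
BBBBBBBBB
BBBBBBBBB
BBBBBBBBB
BBBBBBBBB
BBBBBBBBB
After op 5 paint(1,4,K):
BBBBBBBBB
BBBBKBBBB
BBBBBBBBB
BBBBBBBBB
BBBBBBBBB
BBBBBBBBB
BBBBBBBBB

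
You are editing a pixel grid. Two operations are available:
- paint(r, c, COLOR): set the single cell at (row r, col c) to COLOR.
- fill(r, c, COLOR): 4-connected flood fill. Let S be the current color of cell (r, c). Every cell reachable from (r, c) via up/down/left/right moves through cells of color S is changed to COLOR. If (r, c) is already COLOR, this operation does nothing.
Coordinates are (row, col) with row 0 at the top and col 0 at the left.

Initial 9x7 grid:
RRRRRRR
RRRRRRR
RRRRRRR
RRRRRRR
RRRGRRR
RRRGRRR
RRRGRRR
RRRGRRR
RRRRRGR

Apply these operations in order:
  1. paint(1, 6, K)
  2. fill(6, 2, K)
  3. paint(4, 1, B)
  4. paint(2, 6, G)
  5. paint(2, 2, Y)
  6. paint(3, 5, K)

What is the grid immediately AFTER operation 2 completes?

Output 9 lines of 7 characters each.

After op 1 paint(1,6,K):
RRRRRRR
RRRRRRK
RRRRRRR
RRRRRRR
RRRGRRR
RRRGRRR
RRRGRRR
RRRGRRR
RRRRRGR
After op 2 fill(6,2,K) [57 cells changed]:
KKKKKKK
KKKKKKK
KKKKKKK
KKKKKKK
KKKGKKK
KKKGKKK
KKKGKKK
KKKGKKK
KKKKKGK

Answer: KKKKKKK
KKKKKKK
KKKKKKK
KKKKKKK
KKKGKKK
KKKGKKK
KKKGKKK
KKKGKKK
KKKKKGK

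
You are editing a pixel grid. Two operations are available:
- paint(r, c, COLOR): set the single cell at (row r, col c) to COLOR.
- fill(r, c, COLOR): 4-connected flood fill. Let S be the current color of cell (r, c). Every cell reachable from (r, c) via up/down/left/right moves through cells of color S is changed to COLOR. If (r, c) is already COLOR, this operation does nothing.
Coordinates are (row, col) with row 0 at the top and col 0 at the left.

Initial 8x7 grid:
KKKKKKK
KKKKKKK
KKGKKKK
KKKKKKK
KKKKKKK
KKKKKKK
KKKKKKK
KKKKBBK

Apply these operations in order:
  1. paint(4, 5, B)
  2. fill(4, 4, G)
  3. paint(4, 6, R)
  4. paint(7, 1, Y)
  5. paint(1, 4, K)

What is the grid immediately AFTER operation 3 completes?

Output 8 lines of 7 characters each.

Answer: GGGGGGG
GGGGGGG
GGGGGGG
GGGGGGG
GGGGGBR
GGGGGGG
GGGGGGG
GGGGBBG

Derivation:
After op 1 paint(4,5,B):
KKKKKKK
KKKKKKK
KKGKKKK
KKKKKKK
KKKKKBK
KKKKKKK
KKKKKKK
KKKKBBK
After op 2 fill(4,4,G) [52 cells changed]:
GGGGGGG
GGGGGGG
GGGGGGG
GGGGGGG
GGGGGBG
GGGGGGG
GGGGGGG
GGGGBBG
After op 3 paint(4,6,R):
GGGGGGG
GGGGGGG
GGGGGGG
GGGGGGG
GGGGGBR
GGGGGGG
GGGGGGG
GGGGBBG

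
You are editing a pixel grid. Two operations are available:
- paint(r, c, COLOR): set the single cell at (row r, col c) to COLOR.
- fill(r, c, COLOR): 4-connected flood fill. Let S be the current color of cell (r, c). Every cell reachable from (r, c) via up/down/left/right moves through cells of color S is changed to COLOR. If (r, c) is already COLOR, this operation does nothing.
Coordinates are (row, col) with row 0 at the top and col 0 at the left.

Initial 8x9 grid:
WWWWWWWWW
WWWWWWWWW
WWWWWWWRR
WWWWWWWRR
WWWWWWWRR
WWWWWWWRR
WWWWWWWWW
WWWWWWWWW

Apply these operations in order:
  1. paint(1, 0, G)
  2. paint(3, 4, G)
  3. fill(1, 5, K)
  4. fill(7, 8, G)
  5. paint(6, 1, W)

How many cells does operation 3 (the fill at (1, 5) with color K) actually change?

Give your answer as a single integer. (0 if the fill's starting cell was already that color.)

After op 1 paint(1,0,G):
WWWWWWWWW
GWWWWWWWW
WWWWWWWRR
WWWWWWWRR
WWWWWWWRR
WWWWWWWRR
WWWWWWWWW
WWWWWWWWW
After op 2 paint(3,4,G):
WWWWWWWWW
GWWWWWWWW
WWWWWWWRR
WWWWGWWRR
WWWWWWWRR
WWWWWWWRR
WWWWWWWWW
WWWWWWWWW
After op 3 fill(1,5,K) [62 cells changed]:
KKKKKKKKK
GKKKKKKKK
KKKKKKKRR
KKKKGKKRR
KKKKKKKRR
KKKKKKKRR
KKKKKKKKK
KKKKKKKKK

Answer: 62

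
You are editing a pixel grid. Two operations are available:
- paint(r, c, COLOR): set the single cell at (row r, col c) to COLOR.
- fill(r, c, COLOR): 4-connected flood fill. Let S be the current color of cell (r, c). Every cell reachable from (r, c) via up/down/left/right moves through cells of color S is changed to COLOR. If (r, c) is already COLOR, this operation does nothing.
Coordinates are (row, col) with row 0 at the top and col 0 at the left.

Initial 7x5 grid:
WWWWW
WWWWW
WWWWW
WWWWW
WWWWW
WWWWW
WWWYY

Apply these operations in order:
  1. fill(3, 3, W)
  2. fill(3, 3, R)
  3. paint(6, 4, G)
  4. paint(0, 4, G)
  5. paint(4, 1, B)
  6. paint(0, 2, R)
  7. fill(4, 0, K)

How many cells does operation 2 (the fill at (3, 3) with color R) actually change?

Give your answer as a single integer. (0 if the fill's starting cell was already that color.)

Answer: 33

Derivation:
After op 1 fill(3,3,W) [0 cells changed]:
WWWWW
WWWWW
WWWWW
WWWWW
WWWWW
WWWWW
WWWYY
After op 2 fill(3,3,R) [33 cells changed]:
RRRRR
RRRRR
RRRRR
RRRRR
RRRRR
RRRRR
RRRYY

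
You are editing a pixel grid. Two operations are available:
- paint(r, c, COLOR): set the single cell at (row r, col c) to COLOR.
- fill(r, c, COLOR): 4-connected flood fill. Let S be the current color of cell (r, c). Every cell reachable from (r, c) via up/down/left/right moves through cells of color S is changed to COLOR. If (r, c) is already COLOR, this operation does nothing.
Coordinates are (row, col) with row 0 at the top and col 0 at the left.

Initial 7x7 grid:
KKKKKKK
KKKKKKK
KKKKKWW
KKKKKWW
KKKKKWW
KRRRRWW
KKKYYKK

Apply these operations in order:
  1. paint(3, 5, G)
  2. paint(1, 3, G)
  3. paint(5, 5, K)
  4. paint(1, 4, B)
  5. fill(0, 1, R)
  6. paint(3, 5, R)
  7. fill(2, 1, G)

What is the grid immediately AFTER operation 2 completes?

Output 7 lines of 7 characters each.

After op 1 paint(3,5,G):
KKKKKKK
KKKKKKK
KKKKKWW
KKKKKGW
KKKKKWW
KRRRRWW
KKKYYKK
After op 2 paint(1,3,G):
KKKKKKK
KKKGKKK
KKKKKWW
KKKKKGW
KKKKKWW
KRRRRWW
KKKYYKK

Answer: KKKKKKK
KKKGKKK
KKKKKWW
KKKKKGW
KKKKKWW
KRRRRWW
KKKYYKK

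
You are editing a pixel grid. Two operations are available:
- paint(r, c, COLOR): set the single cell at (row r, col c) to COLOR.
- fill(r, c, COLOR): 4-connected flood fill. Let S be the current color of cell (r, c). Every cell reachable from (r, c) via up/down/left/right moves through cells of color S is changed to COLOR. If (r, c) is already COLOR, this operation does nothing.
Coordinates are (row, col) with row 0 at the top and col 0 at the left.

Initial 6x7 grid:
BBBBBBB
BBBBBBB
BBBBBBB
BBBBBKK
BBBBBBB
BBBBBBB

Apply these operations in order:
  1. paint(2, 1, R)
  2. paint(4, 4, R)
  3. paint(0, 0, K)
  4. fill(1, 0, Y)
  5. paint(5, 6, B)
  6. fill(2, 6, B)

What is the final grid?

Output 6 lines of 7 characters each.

After op 1 paint(2,1,R):
BBBBBBB
BBBBBBB
BRBBBBB
BBBBBKK
BBBBBBB
BBBBBBB
After op 2 paint(4,4,R):
BBBBBBB
BBBBBBB
BRBBBBB
BBBBBKK
BBBBRBB
BBBBBBB
After op 3 paint(0,0,K):
KBBBBBB
BBBBBBB
BRBBBBB
BBBBBKK
BBBBRBB
BBBBBBB
After op 4 fill(1,0,Y) [37 cells changed]:
KYYYYYY
YYYYYYY
YRYYYYY
YYYYYKK
YYYYRYY
YYYYYYY
After op 5 paint(5,6,B):
KYYYYYY
YYYYYYY
YRYYYYY
YYYYYKK
YYYYRYY
YYYYYYB
After op 6 fill(2,6,B) [36 cells changed]:
KBBBBBB
BBBBBBB
BRBBBBB
BBBBBKK
BBBBRBB
BBBBBBB

Answer: KBBBBBB
BBBBBBB
BRBBBBB
BBBBBKK
BBBBRBB
BBBBBBB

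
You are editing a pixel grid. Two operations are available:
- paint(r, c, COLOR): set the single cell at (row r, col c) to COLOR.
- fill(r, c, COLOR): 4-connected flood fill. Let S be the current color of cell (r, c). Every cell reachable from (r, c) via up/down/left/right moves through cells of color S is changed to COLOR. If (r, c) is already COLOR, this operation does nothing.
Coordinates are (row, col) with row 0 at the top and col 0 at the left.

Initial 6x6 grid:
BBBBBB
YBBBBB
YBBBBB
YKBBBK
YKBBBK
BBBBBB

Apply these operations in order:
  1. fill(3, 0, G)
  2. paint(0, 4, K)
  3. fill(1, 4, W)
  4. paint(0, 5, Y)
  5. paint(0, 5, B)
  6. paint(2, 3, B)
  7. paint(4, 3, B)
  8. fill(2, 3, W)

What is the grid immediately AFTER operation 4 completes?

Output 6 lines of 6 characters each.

Answer: WWWWKY
GWWWWW
GWWWWW
GKWWWK
GKWWWK
WWWWWW

Derivation:
After op 1 fill(3,0,G) [4 cells changed]:
BBBBBB
GBBBBB
GBBBBB
GKBBBK
GKBBBK
BBBBBB
After op 2 paint(0,4,K):
BBBBKB
GBBBBB
GBBBBB
GKBBBK
GKBBBK
BBBBBB
After op 3 fill(1,4,W) [27 cells changed]:
WWWWKW
GWWWWW
GWWWWW
GKWWWK
GKWWWK
WWWWWW
After op 4 paint(0,5,Y):
WWWWKY
GWWWWW
GWWWWW
GKWWWK
GKWWWK
WWWWWW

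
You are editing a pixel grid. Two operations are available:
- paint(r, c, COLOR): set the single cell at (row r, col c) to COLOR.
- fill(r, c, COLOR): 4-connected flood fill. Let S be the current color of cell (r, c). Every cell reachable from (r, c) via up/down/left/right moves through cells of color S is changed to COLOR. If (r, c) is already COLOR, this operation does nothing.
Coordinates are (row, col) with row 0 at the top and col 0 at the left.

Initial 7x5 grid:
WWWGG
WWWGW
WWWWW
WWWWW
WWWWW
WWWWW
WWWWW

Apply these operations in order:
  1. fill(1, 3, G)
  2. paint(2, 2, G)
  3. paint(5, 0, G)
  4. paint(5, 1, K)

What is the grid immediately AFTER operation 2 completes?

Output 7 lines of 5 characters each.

Answer: WWWGG
WWWGW
WWGWW
WWWWW
WWWWW
WWWWW
WWWWW

Derivation:
After op 1 fill(1,3,G) [0 cells changed]:
WWWGG
WWWGW
WWWWW
WWWWW
WWWWW
WWWWW
WWWWW
After op 2 paint(2,2,G):
WWWGG
WWWGW
WWGWW
WWWWW
WWWWW
WWWWW
WWWWW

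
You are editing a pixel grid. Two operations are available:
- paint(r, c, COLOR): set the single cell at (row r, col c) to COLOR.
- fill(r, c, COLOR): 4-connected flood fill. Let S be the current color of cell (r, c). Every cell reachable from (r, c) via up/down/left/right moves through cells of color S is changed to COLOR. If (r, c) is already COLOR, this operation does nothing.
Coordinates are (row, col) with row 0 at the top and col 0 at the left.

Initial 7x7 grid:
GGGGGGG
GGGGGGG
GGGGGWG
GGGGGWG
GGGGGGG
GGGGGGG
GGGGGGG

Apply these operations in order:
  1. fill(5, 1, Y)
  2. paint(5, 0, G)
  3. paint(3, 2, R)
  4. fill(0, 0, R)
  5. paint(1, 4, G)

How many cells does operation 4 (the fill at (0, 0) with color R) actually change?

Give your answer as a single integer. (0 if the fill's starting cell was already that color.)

Answer: 45

Derivation:
After op 1 fill(5,1,Y) [47 cells changed]:
YYYYYYY
YYYYYYY
YYYYYWY
YYYYYWY
YYYYYYY
YYYYYYY
YYYYYYY
After op 2 paint(5,0,G):
YYYYYYY
YYYYYYY
YYYYYWY
YYYYYWY
YYYYYYY
GYYYYYY
YYYYYYY
After op 3 paint(3,2,R):
YYYYYYY
YYYYYYY
YYYYYWY
YYRYYWY
YYYYYYY
GYYYYYY
YYYYYYY
After op 4 fill(0,0,R) [45 cells changed]:
RRRRRRR
RRRRRRR
RRRRRWR
RRRRRWR
RRRRRRR
GRRRRRR
RRRRRRR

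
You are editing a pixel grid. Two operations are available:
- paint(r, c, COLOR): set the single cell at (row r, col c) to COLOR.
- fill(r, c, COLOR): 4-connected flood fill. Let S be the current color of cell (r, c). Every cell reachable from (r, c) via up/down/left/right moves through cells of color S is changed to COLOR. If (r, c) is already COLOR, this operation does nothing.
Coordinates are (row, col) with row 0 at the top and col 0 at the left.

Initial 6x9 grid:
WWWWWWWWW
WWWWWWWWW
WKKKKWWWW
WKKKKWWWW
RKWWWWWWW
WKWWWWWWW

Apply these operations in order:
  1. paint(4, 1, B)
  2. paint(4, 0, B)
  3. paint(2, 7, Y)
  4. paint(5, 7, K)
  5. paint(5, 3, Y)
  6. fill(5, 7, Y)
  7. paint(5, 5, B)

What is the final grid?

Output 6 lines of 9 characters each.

After op 1 paint(4,1,B):
WWWWWWWWW
WWWWWWWWW
WKKKKWWWW
WKKKKWWWW
RBWWWWWWW
WKWWWWWWW
After op 2 paint(4,0,B):
WWWWWWWWW
WWWWWWWWW
WKKKKWWWW
WKKKKWWWW
BBWWWWWWW
WKWWWWWWW
After op 3 paint(2,7,Y):
WWWWWWWWW
WWWWWWWWW
WKKKKWWYW
WKKKKWWWW
BBWWWWWWW
WKWWWWWWW
After op 4 paint(5,7,K):
WWWWWWWWW
WWWWWWWWW
WKKKKWWYW
WKKKKWWWW
BBWWWWWWW
WKWWWWWKW
After op 5 paint(5,3,Y):
WWWWWWWWW
WWWWWWWWW
WKKKKWWYW
WKKKKWWWW
BBWWWWWWW
WKWYWWWKW
After op 6 fill(5,7,Y) [1 cells changed]:
WWWWWWWWW
WWWWWWWWW
WKKKKWWYW
WKKKKWWWW
BBWWWWWWW
WKWYWWWYW
After op 7 paint(5,5,B):
WWWWWWWWW
WWWWWWWWW
WKKKKWWYW
WKKKKWWWW
BBWWWWWWW
WKWYWBWYW

Answer: WWWWWWWWW
WWWWWWWWW
WKKKKWWYW
WKKKKWWWW
BBWWWWWWW
WKWYWBWYW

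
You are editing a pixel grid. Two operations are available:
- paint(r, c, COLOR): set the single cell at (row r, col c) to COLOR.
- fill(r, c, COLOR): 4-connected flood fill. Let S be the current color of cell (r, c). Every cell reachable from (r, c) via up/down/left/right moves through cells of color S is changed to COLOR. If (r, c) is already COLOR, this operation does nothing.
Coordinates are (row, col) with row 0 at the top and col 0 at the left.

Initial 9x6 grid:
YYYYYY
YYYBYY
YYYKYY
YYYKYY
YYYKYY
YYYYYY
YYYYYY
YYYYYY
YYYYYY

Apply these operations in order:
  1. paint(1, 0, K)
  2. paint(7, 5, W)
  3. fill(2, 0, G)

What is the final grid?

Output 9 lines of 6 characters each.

After op 1 paint(1,0,K):
YYYYYY
KYYBYY
YYYKYY
YYYKYY
YYYKYY
YYYYYY
YYYYYY
YYYYYY
YYYYYY
After op 2 paint(7,5,W):
YYYYYY
KYYBYY
YYYKYY
YYYKYY
YYYKYY
YYYYYY
YYYYYY
YYYYYW
YYYYYY
After op 3 fill(2,0,G) [48 cells changed]:
GGGGGG
KGGBGG
GGGKGG
GGGKGG
GGGKGG
GGGGGG
GGGGGG
GGGGGW
GGGGGG

Answer: GGGGGG
KGGBGG
GGGKGG
GGGKGG
GGGKGG
GGGGGG
GGGGGG
GGGGGW
GGGGGG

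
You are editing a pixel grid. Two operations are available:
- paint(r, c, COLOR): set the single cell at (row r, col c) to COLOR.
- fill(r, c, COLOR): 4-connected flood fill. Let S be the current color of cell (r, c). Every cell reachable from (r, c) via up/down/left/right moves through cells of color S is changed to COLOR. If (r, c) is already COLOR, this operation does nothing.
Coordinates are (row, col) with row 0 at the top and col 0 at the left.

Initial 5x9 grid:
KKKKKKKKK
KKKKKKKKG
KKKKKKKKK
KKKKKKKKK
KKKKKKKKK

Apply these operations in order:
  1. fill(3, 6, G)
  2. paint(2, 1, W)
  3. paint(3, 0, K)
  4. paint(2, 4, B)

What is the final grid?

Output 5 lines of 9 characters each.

After op 1 fill(3,6,G) [44 cells changed]:
GGGGGGGGG
GGGGGGGGG
GGGGGGGGG
GGGGGGGGG
GGGGGGGGG
After op 2 paint(2,1,W):
GGGGGGGGG
GGGGGGGGG
GWGGGGGGG
GGGGGGGGG
GGGGGGGGG
After op 3 paint(3,0,K):
GGGGGGGGG
GGGGGGGGG
GWGGGGGGG
KGGGGGGGG
GGGGGGGGG
After op 4 paint(2,4,B):
GGGGGGGGG
GGGGGGGGG
GWGGBGGGG
KGGGGGGGG
GGGGGGGGG

Answer: GGGGGGGGG
GGGGGGGGG
GWGGBGGGG
KGGGGGGGG
GGGGGGGGG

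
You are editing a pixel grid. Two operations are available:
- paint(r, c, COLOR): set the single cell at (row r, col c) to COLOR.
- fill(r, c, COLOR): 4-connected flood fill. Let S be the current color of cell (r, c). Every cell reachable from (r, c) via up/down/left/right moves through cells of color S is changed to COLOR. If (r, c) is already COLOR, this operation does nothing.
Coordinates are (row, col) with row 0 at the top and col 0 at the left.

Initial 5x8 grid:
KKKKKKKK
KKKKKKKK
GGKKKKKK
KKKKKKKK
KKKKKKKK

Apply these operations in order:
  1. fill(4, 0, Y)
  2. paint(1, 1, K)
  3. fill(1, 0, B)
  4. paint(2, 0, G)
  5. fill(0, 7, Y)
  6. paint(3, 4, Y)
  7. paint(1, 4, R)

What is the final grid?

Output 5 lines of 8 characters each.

Answer: YYYYYYYY
YKYYRYYY
GGYYYYYY
YYYYYYYY
YYYYYYYY

Derivation:
After op 1 fill(4,0,Y) [38 cells changed]:
YYYYYYYY
YYYYYYYY
GGYYYYYY
YYYYYYYY
YYYYYYYY
After op 2 paint(1,1,K):
YYYYYYYY
YKYYYYYY
GGYYYYYY
YYYYYYYY
YYYYYYYY
After op 3 fill(1,0,B) [37 cells changed]:
BBBBBBBB
BKBBBBBB
GGBBBBBB
BBBBBBBB
BBBBBBBB
After op 4 paint(2,0,G):
BBBBBBBB
BKBBBBBB
GGBBBBBB
BBBBBBBB
BBBBBBBB
After op 5 fill(0,7,Y) [37 cells changed]:
YYYYYYYY
YKYYYYYY
GGYYYYYY
YYYYYYYY
YYYYYYYY
After op 6 paint(3,4,Y):
YYYYYYYY
YKYYYYYY
GGYYYYYY
YYYYYYYY
YYYYYYYY
After op 7 paint(1,4,R):
YYYYYYYY
YKYYRYYY
GGYYYYYY
YYYYYYYY
YYYYYYYY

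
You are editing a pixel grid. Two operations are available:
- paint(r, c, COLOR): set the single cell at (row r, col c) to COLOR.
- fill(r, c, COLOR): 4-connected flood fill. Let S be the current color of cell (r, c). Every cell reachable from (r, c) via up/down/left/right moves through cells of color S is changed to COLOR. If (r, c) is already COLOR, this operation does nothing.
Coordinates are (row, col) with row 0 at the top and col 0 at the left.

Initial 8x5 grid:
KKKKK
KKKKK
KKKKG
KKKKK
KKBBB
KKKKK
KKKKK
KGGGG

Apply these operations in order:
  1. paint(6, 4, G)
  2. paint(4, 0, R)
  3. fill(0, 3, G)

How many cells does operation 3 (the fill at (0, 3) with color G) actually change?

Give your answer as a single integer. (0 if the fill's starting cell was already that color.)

Answer: 30

Derivation:
After op 1 paint(6,4,G):
KKKKK
KKKKK
KKKKG
KKKKK
KKBBB
KKKKK
KKKKG
KGGGG
After op 2 paint(4,0,R):
KKKKK
KKKKK
KKKKG
KKKKK
RKBBB
KKKKK
KKKKG
KGGGG
After op 3 fill(0,3,G) [30 cells changed]:
GGGGG
GGGGG
GGGGG
GGGGG
RGBBB
GGGGG
GGGGG
GGGGG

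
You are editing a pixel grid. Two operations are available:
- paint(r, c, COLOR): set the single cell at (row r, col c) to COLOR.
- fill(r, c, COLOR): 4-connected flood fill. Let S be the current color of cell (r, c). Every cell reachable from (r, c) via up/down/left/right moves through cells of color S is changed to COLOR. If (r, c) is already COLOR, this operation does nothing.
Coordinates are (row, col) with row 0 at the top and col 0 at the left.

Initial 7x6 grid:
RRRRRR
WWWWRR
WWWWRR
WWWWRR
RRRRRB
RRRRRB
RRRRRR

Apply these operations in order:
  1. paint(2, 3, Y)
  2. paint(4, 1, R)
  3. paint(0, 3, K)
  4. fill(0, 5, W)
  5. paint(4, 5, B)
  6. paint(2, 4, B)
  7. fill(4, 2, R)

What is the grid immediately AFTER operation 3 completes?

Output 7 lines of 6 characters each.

After op 1 paint(2,3,Y):
RRRRRR
WWWWRR
WWWYRR
WWWWRR
RRRRRB
RRRRRB
RRRRRR
After op 2 paint(4,1,R):
RRRRRR
WWWWRR
WWWYRR
WWWWRR
RRRRRB
RRRRRB
RRRRRR
After op 3 paint(0,3,K):
RRRKRR
WWWWRR
WWWYRR
WWWWRR
RRRRRB
RRRRRB
RRRRRR

Answer: RRRKRR
WWWWRR
WWWYRR
WWWWRR
RRRRRB
RRRRRB
RRRRRR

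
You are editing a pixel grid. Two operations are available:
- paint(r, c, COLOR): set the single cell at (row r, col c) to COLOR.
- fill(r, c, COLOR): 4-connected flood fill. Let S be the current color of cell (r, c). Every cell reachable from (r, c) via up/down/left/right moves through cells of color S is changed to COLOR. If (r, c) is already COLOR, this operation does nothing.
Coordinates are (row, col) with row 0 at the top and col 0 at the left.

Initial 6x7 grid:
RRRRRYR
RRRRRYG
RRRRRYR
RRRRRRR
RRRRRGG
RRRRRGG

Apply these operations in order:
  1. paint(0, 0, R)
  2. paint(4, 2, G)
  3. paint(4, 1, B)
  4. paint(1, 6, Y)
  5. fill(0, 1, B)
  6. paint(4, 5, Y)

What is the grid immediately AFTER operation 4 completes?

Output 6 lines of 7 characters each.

Answer: RRRRRYR
RRRRRYY
RRRRRYR
RRRRRRR
RBGRRGG
RRRRRGG

Derivation:
After op 1 paint(0,0,R):
RRRRRYR
RRRRRYG
RRRRRYR
RRRRRRR
RRRRRGG
RRRRRGG
After op 2 paint(4,2,G):
RRRRRYR
RRRRRYG
RRRRRYR
RRRRRRR
RRGRRGG
RRRRRGG
After op 3 paint(4,1,B):
RRRRRYR
RRRRRYG
RRRRRYR
RRRRRRR
RBGRRGG
RRRRRGG
After op 4 paint(1,6,Y):
RRRRRYR
RRRRRYY
RRRRRYR
RRRRRRR
RBGRRGG
RRRRRGG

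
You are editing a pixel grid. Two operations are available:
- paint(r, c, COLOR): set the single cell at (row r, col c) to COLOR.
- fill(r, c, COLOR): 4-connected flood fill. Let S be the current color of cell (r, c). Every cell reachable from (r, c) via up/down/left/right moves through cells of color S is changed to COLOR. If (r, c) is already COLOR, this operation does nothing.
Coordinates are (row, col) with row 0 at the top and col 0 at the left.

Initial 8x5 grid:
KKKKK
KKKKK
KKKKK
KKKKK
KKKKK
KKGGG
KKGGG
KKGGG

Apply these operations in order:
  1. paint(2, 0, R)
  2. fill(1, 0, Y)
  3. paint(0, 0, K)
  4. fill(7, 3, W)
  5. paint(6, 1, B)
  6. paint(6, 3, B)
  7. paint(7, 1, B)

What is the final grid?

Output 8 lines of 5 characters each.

After op 1 paint(2,0,R):
KKKKK
KKKKK
RKKKK
KKKKK
KKKKK
KKGGG
KKGGG
KKGGG
After op 2 fill(1,0,Y) [30 cells changed]:
YYYYY
YYYYY
RYYYY
YYYYY
YYYYY
YYGGG
YYGGG
YYGGG
After op 3 paint(0,0,K):
KYYYY
YYYYY
RYYYY
YYYYY
YYYYY
YYGGG
YYGGG
YYGGG
After op 4 fill(7,3,W) [9 cells changed]:
KYYYY
YYYYY
RYYYY
YYYYY
YYYYY
YYWWW
YYWWW
YYWWW
After op 5 paint(6,1,B):
KYYYY
YYYYY
RYYYY
YYYYY
YYYYY
YYWWW
YBWWW
YYWWW
After op 6 paint(6,3,B):
KYYYY
YYYYY
RYYYY
YYYYY
YYYYY
YYWWW
YBWBW
YYWWW
After op 7 paint(7,1,B):
KYYYY
YYYYY
RYYYY
YYYYY
YYYYY
YYWWW
YBWBW
YBWWW

Answer: KYYYY
YYYYY
RYYYY
YYYYY
YYYYY
YYWWW
YBWBW
YBWWW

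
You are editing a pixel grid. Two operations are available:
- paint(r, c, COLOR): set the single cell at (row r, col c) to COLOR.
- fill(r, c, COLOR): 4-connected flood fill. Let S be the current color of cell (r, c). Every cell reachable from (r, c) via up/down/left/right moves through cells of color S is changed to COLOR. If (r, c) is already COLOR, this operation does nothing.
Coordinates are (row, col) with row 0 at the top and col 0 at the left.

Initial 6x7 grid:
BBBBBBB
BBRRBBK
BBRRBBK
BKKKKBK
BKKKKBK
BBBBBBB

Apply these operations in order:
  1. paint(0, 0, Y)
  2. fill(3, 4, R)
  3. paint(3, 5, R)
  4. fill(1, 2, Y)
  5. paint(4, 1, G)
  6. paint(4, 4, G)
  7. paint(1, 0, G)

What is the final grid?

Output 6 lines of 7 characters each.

Answer: YBBBBBB
GBYYBBK
BBYYBBK
BYYYYYK
BGYYGBK
BBBBBBB

Derivation:
After op 1 paint(0,0,Y):
YBBBBBB
BBRRBBK
BBRRBBK
BKKKKBK
BKKKKBK
BBBBBBB
After op 2 fill(3,4,R) [8 cells changed]:
YBBBBBB
BBRRBBK
BBRRBBK
BRRRRBK
BRRRRBK
BBBBBBB
After op 3 paint(3,5,R):
YBBBBBB
BBRRBBK
BBRRBBK
BRRRRRK
BRRRRBK
BBBBBBB
After op 4 fill(1,2,Y) [13 cells changed]:
YBBBBBB
BBYYBBK
BBYYBBK
BYYYYYK
BYYYYBK
BBBBBBB
After op 5 paint(4,1,G):
YBBBBBB
BBYYBBK
BBYYBBK
BYYYYYK
BGYYYBK
BBBBBBB
After op 6 paint(4,4,G):
YBBBBBB
BBYYBBK
BBYYBBK
BYYYYYK
BGYYGBK
BBBBBBB
After op 7 paint(1,0,G):
YBBBBBB
GBYYBBK
BBYYBBK
BYYYYYK
BGYYGBK
BBBBBBB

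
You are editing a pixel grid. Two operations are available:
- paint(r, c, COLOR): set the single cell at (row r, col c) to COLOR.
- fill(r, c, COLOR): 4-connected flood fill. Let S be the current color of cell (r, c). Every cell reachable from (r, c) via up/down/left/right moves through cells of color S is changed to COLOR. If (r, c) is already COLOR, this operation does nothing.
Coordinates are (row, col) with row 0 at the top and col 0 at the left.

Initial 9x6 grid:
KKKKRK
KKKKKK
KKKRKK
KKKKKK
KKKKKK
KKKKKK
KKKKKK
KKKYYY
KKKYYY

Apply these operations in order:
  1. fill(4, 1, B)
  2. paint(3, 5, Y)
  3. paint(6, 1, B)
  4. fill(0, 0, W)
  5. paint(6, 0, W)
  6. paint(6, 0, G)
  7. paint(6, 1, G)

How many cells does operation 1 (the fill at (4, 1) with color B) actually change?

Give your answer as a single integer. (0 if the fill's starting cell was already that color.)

Answer: 46

Derivation:
After op 1 fill(4,1,B) [46 cells changed]:
BBBBRB
BBBBBB
BBBRBB
BBBBBB
BBBBBB
BBBBBB
BBBBBB
BBBYYY
BBBYYY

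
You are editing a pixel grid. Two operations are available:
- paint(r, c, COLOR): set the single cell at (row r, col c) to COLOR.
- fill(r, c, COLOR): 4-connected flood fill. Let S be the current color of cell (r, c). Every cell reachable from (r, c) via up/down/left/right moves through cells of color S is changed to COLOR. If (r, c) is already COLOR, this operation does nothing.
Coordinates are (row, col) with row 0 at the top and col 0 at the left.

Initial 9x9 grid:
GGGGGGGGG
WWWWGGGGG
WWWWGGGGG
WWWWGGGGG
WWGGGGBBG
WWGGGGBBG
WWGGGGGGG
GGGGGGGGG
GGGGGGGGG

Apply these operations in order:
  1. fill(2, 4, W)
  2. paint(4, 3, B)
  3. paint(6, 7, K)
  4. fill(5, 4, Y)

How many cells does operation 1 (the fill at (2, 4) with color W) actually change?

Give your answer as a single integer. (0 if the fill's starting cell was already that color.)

Answer: 59

Derivation:
After op 1 fill(2,4,W) [59 cells changed]:
WWWWWWWWW
WWWWWWWWW
WWWWWWWWW
WWWWWWWWW
WWWWWWBBW
WWWWWWBBW
WWWWWWWWW
WWWWWWWWW
WWWWWWWWW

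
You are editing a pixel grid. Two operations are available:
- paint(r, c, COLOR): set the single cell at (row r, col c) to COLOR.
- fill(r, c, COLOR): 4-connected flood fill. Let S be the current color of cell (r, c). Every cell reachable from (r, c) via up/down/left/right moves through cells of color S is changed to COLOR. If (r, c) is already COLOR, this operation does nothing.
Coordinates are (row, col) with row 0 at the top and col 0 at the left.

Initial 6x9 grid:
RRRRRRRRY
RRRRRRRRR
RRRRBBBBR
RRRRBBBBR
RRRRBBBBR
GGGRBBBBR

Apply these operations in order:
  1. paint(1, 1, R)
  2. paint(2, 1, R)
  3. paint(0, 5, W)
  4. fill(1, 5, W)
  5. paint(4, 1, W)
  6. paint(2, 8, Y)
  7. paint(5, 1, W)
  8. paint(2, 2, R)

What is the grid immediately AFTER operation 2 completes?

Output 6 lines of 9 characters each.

After op 1 paint(1,1,R):
RRRRRRRRY
RRRRRRRRR
RRRRBBBBR
RRRRBBBBR
RRRRBBBBR
GGGRBBBBR
After op 2 paint(2,1,R):
RRRRRRRRY
RRRRRRRRR
RRRRBBBBR
RRRRBBBBR
RRRRBBBBR
GGGRBBBBR

Answer: RRRRRRRRY
RRRRRRRRR
RRRRBBBBR
RRRRBBBBR
RRRRBBBBR
GGGRBBBBR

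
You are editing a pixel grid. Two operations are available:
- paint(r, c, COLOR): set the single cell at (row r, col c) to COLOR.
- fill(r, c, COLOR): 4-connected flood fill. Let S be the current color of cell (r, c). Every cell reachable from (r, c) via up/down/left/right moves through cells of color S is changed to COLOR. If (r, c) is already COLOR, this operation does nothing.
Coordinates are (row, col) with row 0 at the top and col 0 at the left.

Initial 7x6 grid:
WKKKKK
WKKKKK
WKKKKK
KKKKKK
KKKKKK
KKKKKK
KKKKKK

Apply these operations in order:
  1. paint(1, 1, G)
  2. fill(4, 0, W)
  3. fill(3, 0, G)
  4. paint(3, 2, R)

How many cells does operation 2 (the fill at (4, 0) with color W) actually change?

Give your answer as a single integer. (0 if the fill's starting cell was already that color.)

Answer: 38

Derivation:
After op 1 paint(1,1,G):
WKKKKK
WGKKKK
WKKKKK
KKKKKK
KKKKKK
KKKKKK
KKKKKK
After op 2 fill(4,0,W) [38 cells changed]:
WWWWWW
WGWWWW
WWWWWW
WWWWWW
WWWWWW
WWWWWW
WWWWWW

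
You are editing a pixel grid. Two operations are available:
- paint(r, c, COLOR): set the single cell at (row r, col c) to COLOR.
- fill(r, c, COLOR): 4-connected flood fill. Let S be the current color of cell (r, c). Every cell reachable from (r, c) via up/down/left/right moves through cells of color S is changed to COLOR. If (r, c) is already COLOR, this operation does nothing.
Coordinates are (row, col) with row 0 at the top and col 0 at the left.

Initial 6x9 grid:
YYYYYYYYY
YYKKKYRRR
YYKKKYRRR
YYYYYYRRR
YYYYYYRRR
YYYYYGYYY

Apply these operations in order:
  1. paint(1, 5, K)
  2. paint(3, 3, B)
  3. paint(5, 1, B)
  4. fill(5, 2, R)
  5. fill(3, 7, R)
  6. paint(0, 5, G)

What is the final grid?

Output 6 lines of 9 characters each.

After op 1 paint(1,5,K):
YYYYYYYYY
YYKKKKRRR
YYKKKYRRR
YYYYYYRRR
YYYYYYRRR
YYYYYGYYY
After op 2 paint(3,3,B):
YYYYYYYYY
YYKKKKRRR
YYKKKYRRR
YYYBYYRRR
YYYYYYRRR
YYYYYGYYY
After op 3 paint(5,1,B):
YYYYYYYYY
YYKKKKRRR
YYKKKYRRR
YYYBYYRRR
YYYYYYRRR
YBYYYGYYY
After op 4 fill(5,2,R) [29 cells changed]:
RRRRRRRRR
RRKKKKRRR
RRKKKRRRR
RRRBRRRRR
RRRRRRRRR
RBRRRGYYY
After op 5 fill(3,7,R) [0 cells changed]:
RRRRRRRRR
RRKKKKRRR
RRKKKRRRR
RRRBRRRRR
RRRRRRRRR
RBRRRGYYY
After op 6 paint(0,5,G):
RRRRRGRRR
RRKKKKRRR
RRKKKRRRR
RRRBRRRRR
RRRRRRRRR
RBRRRGYYY

Answer: RRRRRGRRR
RRKKKKRRR
RRKKKRRRR
RRRBRRRRR
RRRRRRRRR
RBRRRGYYY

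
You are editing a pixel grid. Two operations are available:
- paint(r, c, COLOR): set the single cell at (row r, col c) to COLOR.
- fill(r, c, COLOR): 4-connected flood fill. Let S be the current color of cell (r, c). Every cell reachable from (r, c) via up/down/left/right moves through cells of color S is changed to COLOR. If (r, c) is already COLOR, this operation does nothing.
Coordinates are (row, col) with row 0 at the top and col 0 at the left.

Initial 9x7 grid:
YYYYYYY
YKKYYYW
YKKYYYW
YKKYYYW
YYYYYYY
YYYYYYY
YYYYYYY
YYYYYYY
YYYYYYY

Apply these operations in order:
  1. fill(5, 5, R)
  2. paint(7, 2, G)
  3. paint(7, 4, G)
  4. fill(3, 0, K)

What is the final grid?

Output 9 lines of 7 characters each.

After op 1 fill(5,5,R) [54 cells changed]:
RRRRRRR
RKKRRRW
RKKRRRW
RKKRRRW
RRRRRRR
RRRRRRR
RRRRRRR
RRRRRRR
RRRRRRR
After op 2 paint(7,2,G):
RRRRRRR
RKKRRRW
RKKRRRW
RKKRRRW
RRRRRRR
RRRRRRR
RRRRRRR
RRGRRRR
RRRRRRR
After op 3 paint(7,4,G):
RRRRRRR
RKKRRRW
RKKRRRW
RKKRRRW
RRRRRRR
RRRRRRR
RRRRRRR
RRGRGRR
RRRRRRR
After op 4 fill(3,0,K) [52 cells changed]:
KKKKKKK
KKKKKKW
KKKKKKW
KKKKKKW
KKKKKKK
KKKKKKK
KKKKKKK
KKGKGKK
KKKKKKK

Answer: KKKKKKK
KKKKKKW
KKKKKKW
KKKKKKW
KKKKKKK
KKKKKKK
KKKKKKK
KKGKGKK
KKKKKKK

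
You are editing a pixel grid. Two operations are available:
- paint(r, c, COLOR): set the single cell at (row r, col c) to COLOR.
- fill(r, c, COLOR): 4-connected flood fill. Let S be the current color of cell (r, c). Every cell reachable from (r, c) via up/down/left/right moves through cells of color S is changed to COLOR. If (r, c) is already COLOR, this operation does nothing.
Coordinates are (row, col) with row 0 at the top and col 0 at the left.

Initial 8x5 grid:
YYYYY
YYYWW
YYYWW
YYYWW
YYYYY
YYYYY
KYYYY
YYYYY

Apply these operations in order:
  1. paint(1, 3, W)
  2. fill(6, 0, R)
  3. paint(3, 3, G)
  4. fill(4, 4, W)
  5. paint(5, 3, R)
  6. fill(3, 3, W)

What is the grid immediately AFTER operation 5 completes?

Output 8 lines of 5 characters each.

Answer: WWWWW
WWWWW
WWWWW
WWWGW
WWWWW
WWWRW
RWWWW
WWWWW

Derivation:
After op 1 paint(1,3,W):
YYYYY
YYYWW
YYYWW
YYYWW
YYYYY
YYYYY
KYYYY
YYYYY
After op 2 fill(6,0,R) [1 cells changed]:
YYYYY
YYYWW
YYYWW
YYYWW
YYYYY
YYYYY
RYYYY
YYYYY
After op 3 paint(3,3,G):
YYYYY
YYYWW
YYYWW
YYYGW
YYYYY
YYYYY
RYYYY
YYYYY
After op 4 fill(4,4,W) [33 cells changed]:
WWWWW
WWWWW
WWWWW
WWWGW
WWWWW
WWWWW
RWWWW
WWWWW
After op 5 paint(5,3,R):
WWWWW
WWWWW
WWWWW
WWWGW
WWWWW
WWWRW
RWWWW
WWWWW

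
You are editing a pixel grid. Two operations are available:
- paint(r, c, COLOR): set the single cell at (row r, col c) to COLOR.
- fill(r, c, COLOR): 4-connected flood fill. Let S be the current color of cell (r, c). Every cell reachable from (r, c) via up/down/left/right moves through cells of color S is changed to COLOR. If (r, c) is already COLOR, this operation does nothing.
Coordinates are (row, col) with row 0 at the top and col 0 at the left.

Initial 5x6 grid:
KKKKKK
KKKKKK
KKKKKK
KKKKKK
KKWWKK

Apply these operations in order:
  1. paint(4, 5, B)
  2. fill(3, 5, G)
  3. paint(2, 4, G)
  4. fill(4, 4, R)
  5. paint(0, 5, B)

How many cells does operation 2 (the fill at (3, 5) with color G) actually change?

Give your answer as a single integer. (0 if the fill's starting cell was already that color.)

Answer: 27

Derivation:
After op 1 paint(4,5,B):
KKKKKK
KKKKKK
KKKKKK
KKKKKK
KKWWKB
After op 2 fill(3,5,G) [27 cells changed]:
GGGGGG
GGGGGG
GGGGGG
GGGGGG
GGWWGB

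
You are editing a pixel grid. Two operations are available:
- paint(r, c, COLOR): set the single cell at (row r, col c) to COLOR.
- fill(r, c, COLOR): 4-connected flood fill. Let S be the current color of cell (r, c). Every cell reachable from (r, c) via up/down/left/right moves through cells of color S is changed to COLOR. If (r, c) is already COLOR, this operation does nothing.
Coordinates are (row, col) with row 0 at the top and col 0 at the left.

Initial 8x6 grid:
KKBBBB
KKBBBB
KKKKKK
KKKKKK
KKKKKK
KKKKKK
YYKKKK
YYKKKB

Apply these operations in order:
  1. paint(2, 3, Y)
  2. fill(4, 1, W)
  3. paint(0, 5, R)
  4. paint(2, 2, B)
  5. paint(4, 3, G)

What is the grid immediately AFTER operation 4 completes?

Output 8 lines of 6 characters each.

Answer: WWBBBR
WWBBBB
WWBYWW
WWWWWW
WWWWWW
WWWWWW
YYWWWW
YYWWWB

Derivation:
After op 1 paint(2,3,Y):
KKBBBB
KKBBBB
KKKYKK
KKKKKK
KKKKKK
KKKKKK
YYKKKK
YYKKKB
After op 2 fill(4,1,W) [34 cells changed]:
WWBBBB
WWBBBB
WWWYWW
WWWWWW
WWWWWW
WWWWWW
YYWWWW
YYWWWB
After op 3 paint(0,5,R):
WWBBBR
WWBBBB
WWWYWW
WWWWWW
WWWWWW
WWWWWW
YYWWWW
YYWWWB
After op 4 paint(2,2,B):
WWBBBR
WWBBBB
WWBYWW
WWWWWW
WWWWWW
WWWWWW
YYWWWW
YYWWWB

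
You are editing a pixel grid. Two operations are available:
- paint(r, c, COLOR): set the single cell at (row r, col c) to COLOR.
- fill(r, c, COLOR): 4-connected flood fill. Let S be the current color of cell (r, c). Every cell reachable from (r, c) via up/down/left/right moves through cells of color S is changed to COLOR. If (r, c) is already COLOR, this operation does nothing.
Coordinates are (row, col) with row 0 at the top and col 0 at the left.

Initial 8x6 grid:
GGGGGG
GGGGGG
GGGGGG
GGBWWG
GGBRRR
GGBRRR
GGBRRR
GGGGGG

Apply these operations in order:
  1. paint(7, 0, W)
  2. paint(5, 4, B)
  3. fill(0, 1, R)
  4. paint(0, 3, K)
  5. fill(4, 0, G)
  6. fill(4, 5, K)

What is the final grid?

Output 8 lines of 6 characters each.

Answer: KKKKKK
KKKKKK
KKKKKK
KKBWWK
KKBKKK
KKBKBK
KKBKKK
WKKKKK

Derivation:
After op 1 paint(7,0,W):
GGGGGG
GGGGGG
GGGGGG
GGBWWG
GGBRRR
GGBRRR
GGBRRR
WGGGGG
After op 2 paint(5,4,B):
GGGGGG
GGGGGG
GGGGGG
GGBWWG
GGBRRR
GGBRBR
GGBRRR
WGGGGG
After op 3 fill(0,1,R) [32 cells changed]:
RRRRRR
RRRRRR
RRRRRR
RRBWWR
RRBRRR
RRBRBR
RRBRRR
WRRRRR
After op 4 paint(0,3,K):
RRRKRR
RRRRRR
RRRRRR
RRBWWR
RRBRRR
RRBRBR
RRBRRR
WRRRRR
After op 5 fill(4,0,G) [39 cells changed]:
GGGKGG
GGGGGG
GGGGGG
GGBWWG
GGBGGG
GGBGBG
GGBGGG
WGGGGG
After op 6 fill(4,5,K) [39 cells changed]:
KKKKKK
KKKKKK
KKKKKK
KKBWWK
KKBKKK
KKBKBK
KKBKKK
WKKKKK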